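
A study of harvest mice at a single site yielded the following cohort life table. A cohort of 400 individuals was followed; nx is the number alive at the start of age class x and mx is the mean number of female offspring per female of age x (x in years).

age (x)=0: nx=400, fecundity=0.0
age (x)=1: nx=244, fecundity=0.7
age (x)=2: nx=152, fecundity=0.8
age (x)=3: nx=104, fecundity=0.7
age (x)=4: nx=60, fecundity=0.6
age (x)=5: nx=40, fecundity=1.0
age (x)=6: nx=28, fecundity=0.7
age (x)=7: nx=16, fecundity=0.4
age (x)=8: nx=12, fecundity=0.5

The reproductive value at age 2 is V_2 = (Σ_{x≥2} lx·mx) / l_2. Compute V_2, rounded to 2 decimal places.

lx = nx/n0 = nx/400: 1, 0.61, 0.38, 0.26, 0.15, 0.1, 0.07, 0.04, 0.03
lx·mx for x ≥ 2: 0.304, 0.182, 0.09, 0.1, 0.049, 0.016, 0.015 → sum = 0.756
V_2 = 0.756 / l_2 = 0.756 / 0.38 = 1.989474… → 1.99

1.99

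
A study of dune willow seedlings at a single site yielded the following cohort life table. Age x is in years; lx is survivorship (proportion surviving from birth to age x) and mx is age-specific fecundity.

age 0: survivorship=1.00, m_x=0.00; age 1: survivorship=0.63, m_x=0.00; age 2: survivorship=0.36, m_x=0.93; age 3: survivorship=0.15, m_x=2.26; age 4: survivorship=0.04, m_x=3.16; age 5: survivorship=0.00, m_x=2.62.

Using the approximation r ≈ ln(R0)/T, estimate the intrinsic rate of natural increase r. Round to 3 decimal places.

-0.081

R0 = Σ lx·mx = 0 + 0 + 0.3348 + 0.339 + 0.1264 + 0 = 0.8002
Σ x·lx·mx = 2.1922; T = 2.1922/0.8002 = 2.73957…
r ≈ ln(R0)/T = ln(0.8002)/2.73957… = -0.08136… → -0.081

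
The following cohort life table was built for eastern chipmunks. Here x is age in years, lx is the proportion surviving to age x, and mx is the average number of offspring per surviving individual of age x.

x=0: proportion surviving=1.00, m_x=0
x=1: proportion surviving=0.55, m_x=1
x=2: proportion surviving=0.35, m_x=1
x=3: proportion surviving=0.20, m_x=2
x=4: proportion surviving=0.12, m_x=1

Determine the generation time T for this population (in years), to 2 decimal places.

lx·mx: 0, 0.55, 0.35, 0.4, 0.12 → R0 = 1.42
x·lx·mx: 0, 0.55, 0.7, 1.2, 0.48 → Σ = 2.93
T = 2.93 / 1.42 = 2.06338… → 2.06

2.06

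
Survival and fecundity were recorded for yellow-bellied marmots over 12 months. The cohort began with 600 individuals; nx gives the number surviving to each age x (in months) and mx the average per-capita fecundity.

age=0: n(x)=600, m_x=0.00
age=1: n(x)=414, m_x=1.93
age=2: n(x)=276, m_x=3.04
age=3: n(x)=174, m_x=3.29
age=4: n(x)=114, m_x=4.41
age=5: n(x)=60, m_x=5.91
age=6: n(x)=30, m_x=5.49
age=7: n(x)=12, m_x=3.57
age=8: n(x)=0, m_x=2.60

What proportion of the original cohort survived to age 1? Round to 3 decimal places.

l_1 = n_1/n_0 = 414/600 = 0.69 → 0.690

0.690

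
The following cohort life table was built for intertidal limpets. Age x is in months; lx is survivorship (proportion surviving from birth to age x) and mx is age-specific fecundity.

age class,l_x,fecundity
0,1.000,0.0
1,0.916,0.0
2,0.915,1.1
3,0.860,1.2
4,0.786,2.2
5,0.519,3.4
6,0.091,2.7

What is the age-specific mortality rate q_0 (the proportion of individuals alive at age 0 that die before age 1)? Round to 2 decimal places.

q_0 = (l_0 − l_1) / l_0 = (1 − 0.916) / 1
     = 0.084 / 1 = 0.084 → 0.08

0.08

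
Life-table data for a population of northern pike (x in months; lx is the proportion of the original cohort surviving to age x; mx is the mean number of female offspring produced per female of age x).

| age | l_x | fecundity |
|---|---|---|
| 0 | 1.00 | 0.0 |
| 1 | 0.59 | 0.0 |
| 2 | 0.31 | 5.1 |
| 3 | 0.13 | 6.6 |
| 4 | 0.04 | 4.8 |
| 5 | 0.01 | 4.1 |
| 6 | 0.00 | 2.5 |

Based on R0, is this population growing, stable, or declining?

growing

R0 = Σ lx·mx = 0 + 0 + 1.581 + 0.858 + 0.192 + 0.041 + 0 = 2.672
R0 > 1, so the population is growing.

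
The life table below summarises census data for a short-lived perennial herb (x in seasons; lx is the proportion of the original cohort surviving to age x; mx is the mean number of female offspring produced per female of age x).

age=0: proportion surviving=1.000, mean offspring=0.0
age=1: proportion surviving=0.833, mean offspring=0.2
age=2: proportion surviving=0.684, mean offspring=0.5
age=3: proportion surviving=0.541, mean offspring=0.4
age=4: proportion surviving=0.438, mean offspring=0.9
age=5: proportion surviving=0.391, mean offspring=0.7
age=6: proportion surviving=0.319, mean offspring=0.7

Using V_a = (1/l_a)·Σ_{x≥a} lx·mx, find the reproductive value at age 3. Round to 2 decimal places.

2.05

lx·mx for x ≥ 3: 0.2164, 0.3942, 0.2737, 0.2233 → sum = 1.1076
V_3 = 1.1076 / l_3 = 1.1076 / 0.541 = 2.04732… → 2.05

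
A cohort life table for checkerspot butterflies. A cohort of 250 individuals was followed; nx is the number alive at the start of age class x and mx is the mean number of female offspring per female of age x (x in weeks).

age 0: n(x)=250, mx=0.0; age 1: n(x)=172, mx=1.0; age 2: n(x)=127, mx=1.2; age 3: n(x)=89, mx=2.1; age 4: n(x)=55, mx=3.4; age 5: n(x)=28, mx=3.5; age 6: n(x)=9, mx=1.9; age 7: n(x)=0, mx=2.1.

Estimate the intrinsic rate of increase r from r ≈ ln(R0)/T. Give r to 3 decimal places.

lx = nx/n0 = nx/250: 1, 0.688, 0.508, 0.356, 0.22, 0.112, 0.036, 0
R0 = Σ lx·mx = 0 + 0.688 + 0.6096 + 0.7476 + 0.748 + 0.392 + 0.0684 + 0 = 3.2536
Σ x·lx·mx = 9.5124; T = 9.5124/3.2536 = 2.92365…
r ≈ ln(R0)/T = ln(3.2536)/2.92365… = 0.40352… → 0.404

0.404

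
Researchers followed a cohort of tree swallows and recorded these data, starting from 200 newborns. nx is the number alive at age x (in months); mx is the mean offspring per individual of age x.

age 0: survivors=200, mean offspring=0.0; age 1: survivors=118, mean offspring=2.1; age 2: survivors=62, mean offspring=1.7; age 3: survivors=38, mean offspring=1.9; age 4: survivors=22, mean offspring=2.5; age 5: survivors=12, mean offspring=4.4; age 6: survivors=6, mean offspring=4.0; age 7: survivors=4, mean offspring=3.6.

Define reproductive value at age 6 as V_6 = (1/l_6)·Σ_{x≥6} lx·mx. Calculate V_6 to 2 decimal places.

6.40

lx = nx/n0 = nx/200: 1, 0.59, 0.31, 0.19, 0.11, 0.06, 0.03, 0.02
lx·mx for x ≥ 6: 0.12, 0.072 → sum = 0.192
V_6 = 0.192 / l_6 = 0.192 / 0.03 = 6.4 → 6.40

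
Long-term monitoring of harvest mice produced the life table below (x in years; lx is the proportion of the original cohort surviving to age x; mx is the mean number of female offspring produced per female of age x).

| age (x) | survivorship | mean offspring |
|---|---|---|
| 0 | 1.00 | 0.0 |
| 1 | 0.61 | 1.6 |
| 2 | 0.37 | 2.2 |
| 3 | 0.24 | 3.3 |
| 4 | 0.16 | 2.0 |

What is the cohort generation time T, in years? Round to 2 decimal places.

lx·mx: 0, 0.976, 0.814, 0.792, 0.32 → R0 = 2.902
x·lx·mx: 0, 0.976, 1.628, 2.376, 1.28 → Σ = 6.26
T = 6.26 / 2.902 = 2.157133… → 2.16

2.16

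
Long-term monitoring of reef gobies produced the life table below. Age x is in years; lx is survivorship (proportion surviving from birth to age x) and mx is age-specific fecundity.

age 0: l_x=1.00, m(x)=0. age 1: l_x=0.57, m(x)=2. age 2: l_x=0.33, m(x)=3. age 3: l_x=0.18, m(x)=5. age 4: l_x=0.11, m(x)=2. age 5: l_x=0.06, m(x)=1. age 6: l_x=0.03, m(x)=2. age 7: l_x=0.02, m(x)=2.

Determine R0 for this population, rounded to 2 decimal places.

lx·mx by age: 0, 1.14, 0.99, 0.9, 0.22, 0.06, 0.06, 0.04
R0 = Σ lx·mx = 3.41 → 3.41

3.41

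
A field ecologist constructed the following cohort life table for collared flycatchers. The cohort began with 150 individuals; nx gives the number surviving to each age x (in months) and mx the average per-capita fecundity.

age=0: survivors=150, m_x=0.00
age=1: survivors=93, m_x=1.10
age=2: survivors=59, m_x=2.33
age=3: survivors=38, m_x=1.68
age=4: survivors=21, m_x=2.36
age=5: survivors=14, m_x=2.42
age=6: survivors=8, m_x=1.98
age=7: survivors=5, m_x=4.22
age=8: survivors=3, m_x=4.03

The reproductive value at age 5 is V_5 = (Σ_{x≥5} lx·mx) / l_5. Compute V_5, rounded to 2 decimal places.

5.92

lx = nx/n0 = nx/150: 1, 0.62, 0.39333…, 0.25333…, 0.14, 0.09333…, 0.05333…, 0.03333…, 0.02
lx·mx for x ≥ 5: 0.225867…, 0.1056…, 0.140667…, 0.0806 → sum = 0.552733…
V_5 = 0.552733… / l_5 = 0.552733… / 0.093333… = 5.922143… → 5.92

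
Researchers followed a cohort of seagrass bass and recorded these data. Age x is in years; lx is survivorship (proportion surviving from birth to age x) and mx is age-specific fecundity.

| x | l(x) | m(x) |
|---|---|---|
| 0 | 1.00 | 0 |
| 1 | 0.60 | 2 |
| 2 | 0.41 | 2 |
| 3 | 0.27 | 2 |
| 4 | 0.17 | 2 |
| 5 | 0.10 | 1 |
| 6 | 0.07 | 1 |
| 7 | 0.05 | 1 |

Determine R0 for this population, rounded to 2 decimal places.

3.12

lx·mx by age: 0, 1.2, 0.82, 0.54, 0.34, 0.1, 0.07, 0.05
R0 = Σ lx·mx = 3.12 → 3.12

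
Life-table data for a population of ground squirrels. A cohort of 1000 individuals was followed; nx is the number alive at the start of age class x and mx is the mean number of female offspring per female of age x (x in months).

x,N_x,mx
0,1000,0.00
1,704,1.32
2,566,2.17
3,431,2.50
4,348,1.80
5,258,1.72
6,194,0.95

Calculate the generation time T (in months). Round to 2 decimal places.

2.77

lx = nx/n0 = nx/1000: 1, 0.704, 0.566, 0.431, 0.348, 0.258, 0.194
lx·mx: 0, 0.92928, 1.22822, 1.0775, 0.6264, 0.44376, 0.1843 → R0 = 4.48946
x·lx·mx: 0, 0.92928, 2.45644, 3.2325, 2.5056, 2.2188, 1.1058 → Σ = 12.44842
T = 12.44842 / 4.48946 = 2.77281… → 2.77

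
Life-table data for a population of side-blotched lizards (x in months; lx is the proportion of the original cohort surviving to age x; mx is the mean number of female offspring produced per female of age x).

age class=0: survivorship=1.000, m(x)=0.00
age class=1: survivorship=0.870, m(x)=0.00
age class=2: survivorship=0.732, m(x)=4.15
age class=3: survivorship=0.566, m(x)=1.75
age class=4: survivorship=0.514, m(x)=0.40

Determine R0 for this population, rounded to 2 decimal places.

lx·mx by age: 0, 0, 3.0378, 0.9905, 0.2056
R0 = Σ lx·mx = 4.2339 → 4.23

4.23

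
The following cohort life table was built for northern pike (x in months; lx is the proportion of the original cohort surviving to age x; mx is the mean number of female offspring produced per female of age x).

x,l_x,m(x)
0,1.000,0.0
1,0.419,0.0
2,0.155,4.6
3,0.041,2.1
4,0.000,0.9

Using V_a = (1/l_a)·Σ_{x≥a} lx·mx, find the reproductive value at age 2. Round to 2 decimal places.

lx·mx for x ≥ 2: 0.713, 0.0861, 0 → sum = 0.7991
V_2 = 0.7991 / l_2 = 0.7991 / 0.155 = 5.155484… → 5.16

5.16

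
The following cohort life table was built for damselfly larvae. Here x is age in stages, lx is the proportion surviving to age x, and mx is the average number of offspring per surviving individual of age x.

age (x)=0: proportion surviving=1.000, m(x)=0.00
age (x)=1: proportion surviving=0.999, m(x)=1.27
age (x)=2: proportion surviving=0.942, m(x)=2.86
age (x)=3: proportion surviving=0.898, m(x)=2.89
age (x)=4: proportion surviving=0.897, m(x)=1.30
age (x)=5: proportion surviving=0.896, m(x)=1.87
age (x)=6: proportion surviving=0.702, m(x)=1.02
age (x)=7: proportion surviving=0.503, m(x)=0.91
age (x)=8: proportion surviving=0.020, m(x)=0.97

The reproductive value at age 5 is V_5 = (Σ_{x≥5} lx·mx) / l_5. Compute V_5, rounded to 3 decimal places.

lx·mx for x ≥ 5: 1.67552, 0.71604, 0.45773, 0.0194 → sum = 2.86869
V_5 = 2.86869 / l_5 = 2.86869 / 0.896 = 3.201663… → 3.202

3.202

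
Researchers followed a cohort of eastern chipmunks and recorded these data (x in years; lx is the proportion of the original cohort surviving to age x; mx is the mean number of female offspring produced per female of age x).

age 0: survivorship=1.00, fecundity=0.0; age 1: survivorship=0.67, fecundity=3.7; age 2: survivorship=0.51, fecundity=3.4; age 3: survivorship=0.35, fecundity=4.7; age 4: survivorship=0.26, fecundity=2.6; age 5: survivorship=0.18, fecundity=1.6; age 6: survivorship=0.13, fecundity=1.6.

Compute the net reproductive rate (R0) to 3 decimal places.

lx·mx by age: 0, 2.479, 1.734, 1.645, 0.676, 0.288, 0.208
R0 = Σ lx·mx = 7.03 → 7.030

7.030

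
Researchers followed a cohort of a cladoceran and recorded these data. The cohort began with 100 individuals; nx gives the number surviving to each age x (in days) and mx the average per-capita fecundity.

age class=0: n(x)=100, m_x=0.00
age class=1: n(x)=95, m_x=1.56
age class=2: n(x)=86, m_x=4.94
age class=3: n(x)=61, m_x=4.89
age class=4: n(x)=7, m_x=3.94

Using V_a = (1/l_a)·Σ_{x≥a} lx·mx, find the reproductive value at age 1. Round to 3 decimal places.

lx = nx/n0 = nx/100: 1, 0.95, 0.86, 0.61, 0.07
lx·mx for x ≥ 1: 1.482, 4.2484, 2.9829, 0.2758 → sum = 8.9891
V_1 = 8.9891 / l_1 = 8.9891 / 0.95 = 9.462211… → 9.462

9.462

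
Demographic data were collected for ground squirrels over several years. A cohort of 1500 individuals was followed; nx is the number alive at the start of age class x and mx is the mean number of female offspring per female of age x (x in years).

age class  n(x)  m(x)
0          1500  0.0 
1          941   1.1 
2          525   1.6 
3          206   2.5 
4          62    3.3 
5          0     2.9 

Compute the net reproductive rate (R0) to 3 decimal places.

1.730

lx = nx/n0 = nx/1500: 1, 0.62733…, 0.35, 0.13733…, 0.04133…, 0
lx·mx by age: 0, 0.690067…, 0.56, 0.343333…, 0.1364…, 0
R0 = Σ lx·mx = 1.7298… → 1.730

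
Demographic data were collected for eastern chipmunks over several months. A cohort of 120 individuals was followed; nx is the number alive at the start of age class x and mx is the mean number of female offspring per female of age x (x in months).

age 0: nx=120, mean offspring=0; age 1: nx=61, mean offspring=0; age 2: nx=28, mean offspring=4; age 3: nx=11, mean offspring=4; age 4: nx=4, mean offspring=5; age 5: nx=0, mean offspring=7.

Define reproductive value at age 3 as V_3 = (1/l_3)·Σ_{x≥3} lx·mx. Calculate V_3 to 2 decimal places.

lx = nx/n0 = nx/120: 1, 0.50833…, 0.23333…, 0.09167…, 0.03333…, 0
lx·mx for x ≥ 3: 0.366667…, 0.166667…, 0 → sum = 0.533333…
V_3 = 0.533333… / l_3 = 0.533333… / 0.091667… = 5.818182… → 5.82

5.82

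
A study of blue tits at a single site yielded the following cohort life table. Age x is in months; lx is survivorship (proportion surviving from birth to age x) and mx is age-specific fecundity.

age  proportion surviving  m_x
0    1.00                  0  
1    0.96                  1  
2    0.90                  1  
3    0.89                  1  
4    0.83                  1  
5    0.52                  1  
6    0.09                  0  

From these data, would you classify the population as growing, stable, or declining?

R0 = Σ lx·mx = 0 + 0.96 + 0.9 + 0.89 + 0.83 + 0.52 + 0 = 4.1
R0 > 1, so the population is growing.

growing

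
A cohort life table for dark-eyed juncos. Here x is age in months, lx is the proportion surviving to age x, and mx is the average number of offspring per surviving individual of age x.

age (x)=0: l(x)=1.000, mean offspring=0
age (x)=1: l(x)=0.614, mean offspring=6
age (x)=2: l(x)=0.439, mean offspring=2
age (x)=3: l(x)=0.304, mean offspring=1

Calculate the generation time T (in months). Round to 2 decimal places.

lx·mx: 0, 3.684, 0.878, 0.304 → R0 = 4.866
x·lx·mx: 0, 3.684, 1.756, 0.912 → Σ = 6.352
T = 6.352 / 4.866 = 1.305384… → 1.31

1.31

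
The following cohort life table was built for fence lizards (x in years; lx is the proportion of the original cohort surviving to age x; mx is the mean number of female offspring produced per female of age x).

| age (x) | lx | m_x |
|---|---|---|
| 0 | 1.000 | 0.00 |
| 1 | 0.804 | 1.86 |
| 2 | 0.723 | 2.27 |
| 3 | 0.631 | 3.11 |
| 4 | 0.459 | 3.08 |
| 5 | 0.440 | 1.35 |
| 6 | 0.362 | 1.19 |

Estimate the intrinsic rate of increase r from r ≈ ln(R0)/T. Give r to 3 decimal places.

0.696

R0 = Σ lx·mx = 0 + 1.49544 + 1.64121 + 1.96241 + 1.41372 + 0.594 + 0.43078 = 7.53756
Σ x·lx·mx = 21.87465; T = 21.87465/7.53756 = 2.90209…
r ≈ ln(R0)/T = ln(7.53756)/2.90209… = 0.69602… → 0.696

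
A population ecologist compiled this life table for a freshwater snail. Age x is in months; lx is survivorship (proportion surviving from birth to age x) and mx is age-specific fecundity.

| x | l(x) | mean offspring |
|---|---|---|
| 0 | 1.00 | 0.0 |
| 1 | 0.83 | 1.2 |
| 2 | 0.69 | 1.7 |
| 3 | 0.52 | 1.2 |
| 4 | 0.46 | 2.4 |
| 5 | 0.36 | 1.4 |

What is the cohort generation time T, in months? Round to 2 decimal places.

2.76

lx·mx: 0, 0.996, 1.173, 0.624, 1.104, 0.504 → R0 = 4.401
x·lx·mx: 0, 0.996, 2.346, 1.872, 4.416, 2.52 → Σ = 12.15
T = 12.15 / 4.401 = 2.760736… → 2.76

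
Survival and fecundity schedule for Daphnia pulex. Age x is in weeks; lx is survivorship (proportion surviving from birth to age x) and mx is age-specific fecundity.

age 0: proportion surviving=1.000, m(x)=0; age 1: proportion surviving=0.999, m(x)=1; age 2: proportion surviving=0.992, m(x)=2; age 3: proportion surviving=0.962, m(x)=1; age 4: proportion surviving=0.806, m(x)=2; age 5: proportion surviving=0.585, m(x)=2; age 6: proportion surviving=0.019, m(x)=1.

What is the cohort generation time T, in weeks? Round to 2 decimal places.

3.00

lx·mx: 0, 0.999, 1.984, 0.962, 1.612, 1.17, 0.019 → R0 = 6.746
x·lx·mx: 0, 0.999, 3.968, 2.886, 6.448, 5.85, 0.114 → Σ = 20.265
T = 20.265 / 6.746 = 3.004002… → 3.00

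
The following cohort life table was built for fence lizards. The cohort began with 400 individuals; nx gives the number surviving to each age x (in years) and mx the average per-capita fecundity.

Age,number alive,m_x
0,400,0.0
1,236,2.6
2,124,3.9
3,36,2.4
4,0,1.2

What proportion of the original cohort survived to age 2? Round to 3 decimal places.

0.310

l_2 = n_2/n_0 = 124/400 = 0.31 → 0.310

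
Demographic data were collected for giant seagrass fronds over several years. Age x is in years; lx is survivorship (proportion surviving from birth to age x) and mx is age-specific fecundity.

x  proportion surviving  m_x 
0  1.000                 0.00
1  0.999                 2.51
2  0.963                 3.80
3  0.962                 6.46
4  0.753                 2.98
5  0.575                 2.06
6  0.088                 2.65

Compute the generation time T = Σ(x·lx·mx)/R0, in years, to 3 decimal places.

lx·mx: 0, 2.50749, 3.6594, 6.21452, 2.24394, 1.1845, 0.2332 → R0 = 16.04305
x·lx·mx: 0, 2.50749, 7.3188, 18.64356, 8.97576, 5.9225, 1.3992 → Σ = 44.76731
T = 44.76731 / 16.04305 = 2.790449… → 2.790

2.790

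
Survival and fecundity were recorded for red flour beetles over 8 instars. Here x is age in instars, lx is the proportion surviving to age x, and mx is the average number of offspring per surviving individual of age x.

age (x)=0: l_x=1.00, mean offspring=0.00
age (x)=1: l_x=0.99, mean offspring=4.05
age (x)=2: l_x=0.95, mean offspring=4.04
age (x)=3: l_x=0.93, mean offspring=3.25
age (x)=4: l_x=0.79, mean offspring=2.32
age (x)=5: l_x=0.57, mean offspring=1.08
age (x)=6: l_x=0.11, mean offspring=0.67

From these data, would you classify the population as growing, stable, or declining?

growing

R0 = Σ lx·mx = 0 + 4.0095 + 3.838 + 3.0225 + 1.8328 + 0.6156 + 0.0737 = 13.3921
R0 > 1, so the population is growing.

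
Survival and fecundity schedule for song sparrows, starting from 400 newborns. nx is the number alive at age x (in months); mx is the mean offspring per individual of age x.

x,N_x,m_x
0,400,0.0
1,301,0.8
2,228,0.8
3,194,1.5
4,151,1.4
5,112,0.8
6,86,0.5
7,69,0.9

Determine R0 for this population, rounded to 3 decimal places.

lx = nx/n0 = nx/400: 1, 0.7525, 0.57, 0.485, 0.3775, 0.28, 0.215, 0.1725
lx·mx by age: 0, 0.602, 0.456, 0.7275, 0.5285, 0.224, 0.1075, 0.15525
R0 = Σ lx·mx = 2.80075 → 2.801

2.801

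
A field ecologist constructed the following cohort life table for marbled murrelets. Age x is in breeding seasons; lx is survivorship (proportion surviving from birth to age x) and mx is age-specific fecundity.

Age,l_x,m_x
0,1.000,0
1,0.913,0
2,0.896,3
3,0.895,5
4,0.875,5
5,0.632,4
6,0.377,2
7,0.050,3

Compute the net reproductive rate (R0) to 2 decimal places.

lx·mx by age: 0, 0, 2.688, 4.475, 4.375, 2.528, 0.754, 0.15
R0 = Σ lx·mx = 14.97 → 14.97

14.97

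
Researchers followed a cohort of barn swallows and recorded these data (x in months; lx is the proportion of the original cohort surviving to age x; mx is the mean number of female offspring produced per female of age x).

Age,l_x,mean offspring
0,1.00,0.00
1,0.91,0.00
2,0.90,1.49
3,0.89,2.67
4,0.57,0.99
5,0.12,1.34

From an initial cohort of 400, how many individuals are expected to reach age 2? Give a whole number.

Expected survivors = N0 · l_2 = 400 × 0.90 = 360 → 360

360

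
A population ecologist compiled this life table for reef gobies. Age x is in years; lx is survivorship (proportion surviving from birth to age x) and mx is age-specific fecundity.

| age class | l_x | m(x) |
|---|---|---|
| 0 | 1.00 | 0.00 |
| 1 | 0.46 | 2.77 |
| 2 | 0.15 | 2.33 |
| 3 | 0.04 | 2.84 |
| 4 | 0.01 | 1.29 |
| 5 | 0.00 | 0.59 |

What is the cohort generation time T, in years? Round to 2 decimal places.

1.35

lx·mx: 0, 1.2742, 0.3495, 0.1136, 0.0129, 0 → R0 = 1.7502
x·lx·mx: 0, 1.2742, 0.699, 0.3408, 0.0516, 0 → Σ = 2.3656
T = 2.3656 / 1.7502 = 1.351617… → 1.35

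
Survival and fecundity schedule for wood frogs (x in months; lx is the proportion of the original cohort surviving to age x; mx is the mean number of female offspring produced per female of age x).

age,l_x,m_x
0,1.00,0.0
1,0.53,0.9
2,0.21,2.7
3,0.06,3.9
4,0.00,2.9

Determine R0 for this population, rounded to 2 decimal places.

lx·mx by age: 0, 0.477, 0.567, 0.234, 0
R0 = Σ lx·mx = 1.278 → 1.28

1.28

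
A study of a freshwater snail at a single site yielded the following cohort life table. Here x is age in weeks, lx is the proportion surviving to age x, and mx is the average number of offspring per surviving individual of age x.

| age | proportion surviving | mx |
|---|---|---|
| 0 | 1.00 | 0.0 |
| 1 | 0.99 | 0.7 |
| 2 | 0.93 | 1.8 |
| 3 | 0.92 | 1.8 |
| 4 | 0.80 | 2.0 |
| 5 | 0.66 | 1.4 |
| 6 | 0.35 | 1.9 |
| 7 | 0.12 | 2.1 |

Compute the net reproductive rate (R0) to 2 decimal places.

7.46

lx·mx by age: 0, 0.693, 1.674, 1.656, 1.6, 0.924, 0.665, 0.252
R0 = Σ lx·mx = 7.464 → 7.46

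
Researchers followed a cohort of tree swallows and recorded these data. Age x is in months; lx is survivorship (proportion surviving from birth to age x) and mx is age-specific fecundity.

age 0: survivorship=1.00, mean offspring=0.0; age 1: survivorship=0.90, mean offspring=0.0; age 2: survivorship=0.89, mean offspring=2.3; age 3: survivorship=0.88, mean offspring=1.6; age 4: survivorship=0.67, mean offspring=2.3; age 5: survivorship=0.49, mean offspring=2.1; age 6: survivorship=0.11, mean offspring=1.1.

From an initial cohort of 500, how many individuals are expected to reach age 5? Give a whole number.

245

Expected survivors = N0 · l_5 = 500 × 0.49 = 245 → 245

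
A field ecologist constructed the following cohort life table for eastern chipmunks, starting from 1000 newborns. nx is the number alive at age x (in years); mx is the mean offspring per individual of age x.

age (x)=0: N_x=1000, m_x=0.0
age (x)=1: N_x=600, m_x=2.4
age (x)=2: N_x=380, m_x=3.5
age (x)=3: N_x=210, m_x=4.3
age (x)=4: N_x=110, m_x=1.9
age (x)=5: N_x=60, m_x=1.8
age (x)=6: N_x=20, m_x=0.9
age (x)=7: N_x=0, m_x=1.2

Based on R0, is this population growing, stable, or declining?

lx = nx/n0 = nx/1000: 1, 0.6, 0.38, 0.21, 0.11, 0.06, 0.02, 0
R0 = Σ lx·mx = 0 + 1.44 + 1.33 + 0.903 + 0.209 + 0.108 + 0.018 + 0 = 4.008
R0 > 1, so the population is growing.

growing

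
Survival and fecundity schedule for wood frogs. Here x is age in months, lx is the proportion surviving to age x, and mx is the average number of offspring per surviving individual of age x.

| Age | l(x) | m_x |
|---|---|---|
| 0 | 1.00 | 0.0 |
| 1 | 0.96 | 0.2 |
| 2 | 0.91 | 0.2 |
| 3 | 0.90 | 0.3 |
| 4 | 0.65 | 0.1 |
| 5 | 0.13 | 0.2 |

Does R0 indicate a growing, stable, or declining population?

declining

R0 = Σ lx·mx = 0 + 0.192 + 0.182 + 0.27 + 0.065 + 0.026 = 0.735
R0 < 1, so the population is declining.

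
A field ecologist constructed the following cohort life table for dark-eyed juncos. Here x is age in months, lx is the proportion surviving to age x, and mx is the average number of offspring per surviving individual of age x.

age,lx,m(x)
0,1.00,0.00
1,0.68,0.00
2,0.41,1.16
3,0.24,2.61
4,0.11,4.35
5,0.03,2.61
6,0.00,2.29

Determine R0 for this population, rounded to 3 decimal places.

1.659

lx·mx by age: 0, 0, 0.4756, 0.6264, 0.4785, 0.0783, 0
R0 = Σ lx·mx = 1.6588 → 1.659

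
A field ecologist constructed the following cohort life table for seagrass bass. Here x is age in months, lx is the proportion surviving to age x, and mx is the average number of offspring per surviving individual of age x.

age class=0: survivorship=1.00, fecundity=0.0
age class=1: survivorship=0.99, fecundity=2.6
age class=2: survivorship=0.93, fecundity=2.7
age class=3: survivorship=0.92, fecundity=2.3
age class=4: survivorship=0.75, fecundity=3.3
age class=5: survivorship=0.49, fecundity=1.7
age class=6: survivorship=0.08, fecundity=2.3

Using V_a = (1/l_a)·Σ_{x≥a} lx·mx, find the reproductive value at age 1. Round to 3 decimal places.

10.801

lx·mx for x ≥ 1: 2.574, 2.511, 2.116, 2.475, 0.833, 0.184 → sum = 10.693
V_1 = 10.693 / l_1 = 10.693 / 0.99 = 10.80101… → 10.801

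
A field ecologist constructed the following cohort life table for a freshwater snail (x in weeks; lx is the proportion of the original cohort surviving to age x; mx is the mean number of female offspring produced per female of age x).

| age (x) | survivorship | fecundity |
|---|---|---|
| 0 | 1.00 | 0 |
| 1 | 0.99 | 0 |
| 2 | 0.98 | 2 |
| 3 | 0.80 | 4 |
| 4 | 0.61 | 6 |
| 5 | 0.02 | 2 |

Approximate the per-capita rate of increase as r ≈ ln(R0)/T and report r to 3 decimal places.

R0 = Σ lx·mx = 0 + 0 + 1.96 + 3.2 + 3.66 + 0.04 = 8.86
Σ x·lx·mx = 28.36; T = 28.36/8.86 = 3.2009…
r ≈ ln(R0)/T = ln(8.86)/3.2009… = 0.68154… → 0.682

0.682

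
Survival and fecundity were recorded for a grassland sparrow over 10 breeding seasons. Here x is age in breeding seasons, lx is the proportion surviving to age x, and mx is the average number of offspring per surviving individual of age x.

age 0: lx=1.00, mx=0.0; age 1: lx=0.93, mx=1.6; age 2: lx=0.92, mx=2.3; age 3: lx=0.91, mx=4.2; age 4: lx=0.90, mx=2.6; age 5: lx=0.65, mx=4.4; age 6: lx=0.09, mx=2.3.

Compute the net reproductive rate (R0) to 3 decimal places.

lx·mx by age: 0, 1.488, 2.116, 3.822, 2.34, 2.86, 0.207
R0 = Σ lx·mx = 12.833 → 12.833

12.833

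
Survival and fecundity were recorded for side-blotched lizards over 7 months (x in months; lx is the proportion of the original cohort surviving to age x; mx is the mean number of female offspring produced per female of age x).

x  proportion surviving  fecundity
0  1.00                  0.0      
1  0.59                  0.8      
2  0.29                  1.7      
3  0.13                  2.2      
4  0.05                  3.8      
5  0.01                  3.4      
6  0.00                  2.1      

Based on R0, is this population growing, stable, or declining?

R0 = Σ lx·mx = 0 + 0.472 + 0.493 + 0.286 + 0.19 + 0.034 + 0 = 1.475
R0 > 1, so the population is growing.

growing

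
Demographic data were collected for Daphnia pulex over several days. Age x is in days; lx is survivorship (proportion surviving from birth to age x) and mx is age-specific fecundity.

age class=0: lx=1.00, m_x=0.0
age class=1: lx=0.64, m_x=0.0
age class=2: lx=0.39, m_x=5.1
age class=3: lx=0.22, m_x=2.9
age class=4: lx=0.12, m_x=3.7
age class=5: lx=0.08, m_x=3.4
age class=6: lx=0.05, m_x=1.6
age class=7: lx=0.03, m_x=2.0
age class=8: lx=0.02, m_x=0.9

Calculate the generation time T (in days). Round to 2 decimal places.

2.88

lx·mx: 0, 0, 1.989, 0.638, 0.444, 0.272, 0.08, 0.06, 0.018 → R0 = 3.501
x·lx·mx: 0, 0, 3.978, 1.914, 1.776, 1.36, 0.48, 0.42, 0.144 → Σ = 10.072
T = 10.072 / 3.501 = 2.876892… → 2.88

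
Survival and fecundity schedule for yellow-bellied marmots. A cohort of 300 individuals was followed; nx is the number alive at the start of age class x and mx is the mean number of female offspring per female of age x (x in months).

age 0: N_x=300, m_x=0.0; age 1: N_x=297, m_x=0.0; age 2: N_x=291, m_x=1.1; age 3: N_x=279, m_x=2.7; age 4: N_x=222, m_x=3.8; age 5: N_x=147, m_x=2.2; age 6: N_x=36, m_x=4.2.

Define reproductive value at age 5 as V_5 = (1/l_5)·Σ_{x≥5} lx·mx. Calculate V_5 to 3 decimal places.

lx = nx/n0 = nx/300: 1, 0.99, 0.97, 0.93, 0.74, 0.49, 0.12
lx·mx for x ≥ 5: 1.078, 0.504 → sum = 1.582
V_5 = 1.582 / l_5 = 1.582 / 0.49 = 3.228571… → 3.229

3.229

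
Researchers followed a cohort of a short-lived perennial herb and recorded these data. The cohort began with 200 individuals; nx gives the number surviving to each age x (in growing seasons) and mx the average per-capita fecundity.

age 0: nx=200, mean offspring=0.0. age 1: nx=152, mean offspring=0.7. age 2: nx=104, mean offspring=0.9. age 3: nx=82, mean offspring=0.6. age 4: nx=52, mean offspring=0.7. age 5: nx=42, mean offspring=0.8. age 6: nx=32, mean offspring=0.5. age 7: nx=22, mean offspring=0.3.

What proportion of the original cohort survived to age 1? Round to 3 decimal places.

0.760

l_1 = n_1/n_0 = 152/200 = 0.76 → 0.760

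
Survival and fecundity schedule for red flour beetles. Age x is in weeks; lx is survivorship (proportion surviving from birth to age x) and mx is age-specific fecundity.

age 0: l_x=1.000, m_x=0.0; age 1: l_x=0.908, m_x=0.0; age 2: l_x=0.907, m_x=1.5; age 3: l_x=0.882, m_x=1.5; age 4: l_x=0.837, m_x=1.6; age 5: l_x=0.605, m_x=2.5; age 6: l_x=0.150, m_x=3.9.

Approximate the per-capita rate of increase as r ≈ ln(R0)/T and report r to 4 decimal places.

R0 = Σ lx·mx = 0 + 0 + 1.3605 + 1.323 + 1.3392 + 1.5125 + 0.585 = 6.1202
Σ x·lx·mx = 23.1193; T = 23.1193/6.1202 = 3.77754…
r ≈ ln(R0)/T = ln(6.1202)/3.77754… = 0.47957… → 0.4796

0.4796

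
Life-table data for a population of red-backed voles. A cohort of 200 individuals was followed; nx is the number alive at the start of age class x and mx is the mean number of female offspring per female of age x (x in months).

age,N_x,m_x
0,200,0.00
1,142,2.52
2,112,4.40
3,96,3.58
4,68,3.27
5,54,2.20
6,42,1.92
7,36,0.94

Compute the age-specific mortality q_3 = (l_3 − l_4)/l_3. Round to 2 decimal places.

lx = nx/n0 = nx/200: 1, 0.71, 0.56, 0.48, 0.34, 0.27, 0.21, 0.18
q_3 = (l_3 − l_4) / l_3 = (0.48 − 0.34) / 0.48
     = 0.14 / 0.48 = 0.291667… → 0.29

0.29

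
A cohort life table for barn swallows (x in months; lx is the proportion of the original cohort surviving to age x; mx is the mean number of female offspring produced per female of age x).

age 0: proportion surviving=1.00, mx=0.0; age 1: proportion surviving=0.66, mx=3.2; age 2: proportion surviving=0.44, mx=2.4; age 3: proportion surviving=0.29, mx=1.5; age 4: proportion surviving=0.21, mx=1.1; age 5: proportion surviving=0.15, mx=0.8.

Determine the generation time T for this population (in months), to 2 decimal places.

lx·mx: 0, 2.112, 1.056, 0.435, 0.231, 0.12 → R0 = 3.954
x·lx·mx: 0, 2.112, 2.112, 1.305, 0.924, 0.6 → Σ = 7.053
T = 7.053 / 3.954 = 1.783763… → 1.78

1.78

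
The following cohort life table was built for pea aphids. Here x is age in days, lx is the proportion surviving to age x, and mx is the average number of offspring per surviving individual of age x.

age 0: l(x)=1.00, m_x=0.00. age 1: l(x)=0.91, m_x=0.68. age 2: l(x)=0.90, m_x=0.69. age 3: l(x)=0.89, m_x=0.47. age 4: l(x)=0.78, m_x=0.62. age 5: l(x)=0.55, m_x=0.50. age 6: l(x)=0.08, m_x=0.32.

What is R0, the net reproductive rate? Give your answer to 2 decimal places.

2.44

lx·mx by age: 0, 0.6188, 0.621, 0.4183, 0.4836, 0.275, 0.0256
R0 = Σ lx·mx = 2.4423 → 2.44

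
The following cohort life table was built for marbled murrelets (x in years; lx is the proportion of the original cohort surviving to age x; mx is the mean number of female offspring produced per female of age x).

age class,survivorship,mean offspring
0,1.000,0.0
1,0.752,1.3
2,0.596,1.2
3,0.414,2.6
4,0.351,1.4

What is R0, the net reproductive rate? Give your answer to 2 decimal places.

lx·mx by age: 0, 0.9776, 0.7152, 1.0764, 0.4914
R0 = Σ lx·mx = 3.2606 → 3.26

3.26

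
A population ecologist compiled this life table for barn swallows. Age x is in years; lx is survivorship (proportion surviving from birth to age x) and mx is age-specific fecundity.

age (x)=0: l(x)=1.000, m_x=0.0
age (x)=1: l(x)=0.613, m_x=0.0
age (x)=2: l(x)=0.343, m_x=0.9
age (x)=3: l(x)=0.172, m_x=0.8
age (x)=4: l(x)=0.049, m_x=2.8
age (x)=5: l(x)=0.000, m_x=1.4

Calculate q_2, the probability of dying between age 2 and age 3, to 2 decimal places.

0.50

q_2 = (l_2 − l_3) / l_2 = (0.343 − 0.172) / 0.343
     = 0.171 / 0.343 = 0.498542… → 0.50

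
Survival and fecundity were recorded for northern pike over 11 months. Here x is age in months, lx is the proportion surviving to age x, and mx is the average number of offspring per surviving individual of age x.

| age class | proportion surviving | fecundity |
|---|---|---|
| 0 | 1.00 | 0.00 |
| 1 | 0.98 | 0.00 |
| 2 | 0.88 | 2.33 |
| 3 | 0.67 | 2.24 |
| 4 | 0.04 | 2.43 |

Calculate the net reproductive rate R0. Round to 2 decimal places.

3.65

lx·mx by age: 0, 0, 2.0504, 1.5008, 0.0972
R0 = Σ lx·mx = 3.6484 → 3.65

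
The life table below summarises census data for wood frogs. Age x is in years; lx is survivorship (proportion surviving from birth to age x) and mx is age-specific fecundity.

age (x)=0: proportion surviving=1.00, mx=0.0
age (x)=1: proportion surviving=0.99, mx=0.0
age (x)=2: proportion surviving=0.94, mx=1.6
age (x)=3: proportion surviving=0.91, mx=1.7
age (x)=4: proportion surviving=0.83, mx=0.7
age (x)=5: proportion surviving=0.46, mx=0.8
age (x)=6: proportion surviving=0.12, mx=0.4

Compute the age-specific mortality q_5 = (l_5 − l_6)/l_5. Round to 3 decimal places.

q_5 = (l_5 − l_6) / l_5 = (0.46 − 0.12) / 0.46
     = 0.34 / 0.46 = 0.73913… → 0.739

0.739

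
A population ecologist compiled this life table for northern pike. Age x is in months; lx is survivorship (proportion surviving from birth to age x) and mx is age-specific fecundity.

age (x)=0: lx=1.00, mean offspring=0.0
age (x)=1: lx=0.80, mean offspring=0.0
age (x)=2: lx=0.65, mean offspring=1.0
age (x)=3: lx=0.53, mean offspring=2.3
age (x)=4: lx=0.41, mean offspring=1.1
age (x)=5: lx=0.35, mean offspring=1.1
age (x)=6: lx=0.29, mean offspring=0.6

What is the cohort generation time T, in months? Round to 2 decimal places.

lx·mx: 0, 0, 0.65, 1.219, 0.451, 0.385, 0.174 → R0 = 2.879
x·lx·mx: 0, 0, 1.3, 3.657, 1.804, 1.925, 1.044 → Σ = 9.73
T = 9.73 / 2.879 = 3.379646… → 3.38

3.38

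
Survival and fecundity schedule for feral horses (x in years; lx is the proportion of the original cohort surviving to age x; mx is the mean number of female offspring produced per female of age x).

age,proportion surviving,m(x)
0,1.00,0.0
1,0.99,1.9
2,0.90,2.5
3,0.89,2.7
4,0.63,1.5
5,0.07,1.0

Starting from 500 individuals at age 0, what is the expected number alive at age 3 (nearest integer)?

Expected survivors = N0 · l_3 = 500 × 0.89 = 445 → 445

445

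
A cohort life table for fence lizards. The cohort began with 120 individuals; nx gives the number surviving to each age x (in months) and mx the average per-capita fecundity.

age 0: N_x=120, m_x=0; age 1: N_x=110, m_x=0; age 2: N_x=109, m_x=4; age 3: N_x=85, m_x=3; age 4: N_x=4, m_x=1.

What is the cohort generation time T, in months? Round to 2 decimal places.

lx = nx/n0 = nx/120: 1, 0.91667…, 0.90833…, 0.70833…, 0.03333…
lx·mx: 0, 0, 3.633333…, 2.125…, 0.033333… → R0 = 5.791667…
x·lx·mx: 0, 0, 7.266667…, 6.375…, 0.133333… → Σ = 13.775…
T = 13.775… / 5.791667… = 2.378417… → 2.38

2.38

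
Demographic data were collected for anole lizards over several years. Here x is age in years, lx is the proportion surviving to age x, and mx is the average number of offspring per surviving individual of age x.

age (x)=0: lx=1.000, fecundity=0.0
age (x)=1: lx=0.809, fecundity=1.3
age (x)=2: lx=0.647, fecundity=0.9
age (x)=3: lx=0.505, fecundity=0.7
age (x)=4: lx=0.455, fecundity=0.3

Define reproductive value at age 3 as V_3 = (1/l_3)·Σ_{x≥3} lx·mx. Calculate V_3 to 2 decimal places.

lx·mx for x ≥ 3: 0.3535, 0.1365 → sum = 0.49
V_3 = 0.49 / l_3 = 0.49 / 0.505 = 0.970297… → 0.97

0.97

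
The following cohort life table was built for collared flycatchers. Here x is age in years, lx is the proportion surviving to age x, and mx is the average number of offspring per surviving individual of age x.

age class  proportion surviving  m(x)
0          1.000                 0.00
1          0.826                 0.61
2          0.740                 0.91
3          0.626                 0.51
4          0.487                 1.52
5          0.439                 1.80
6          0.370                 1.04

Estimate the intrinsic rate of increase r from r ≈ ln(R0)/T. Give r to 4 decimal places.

R0 = Σ lx·mx = 0 + 0.50386 + 0.6734 + 0.31926 + 0.74024 + 0.7902 + 0.3848 = 3.41176
Σ x·lx·mx = 12.0292; T = 12.0292/3.41176 = 3.5258…
r ≈ ln(R0)/T = ln(3.41176)/3.5258… = 0.34807… → 0.3481

0.3481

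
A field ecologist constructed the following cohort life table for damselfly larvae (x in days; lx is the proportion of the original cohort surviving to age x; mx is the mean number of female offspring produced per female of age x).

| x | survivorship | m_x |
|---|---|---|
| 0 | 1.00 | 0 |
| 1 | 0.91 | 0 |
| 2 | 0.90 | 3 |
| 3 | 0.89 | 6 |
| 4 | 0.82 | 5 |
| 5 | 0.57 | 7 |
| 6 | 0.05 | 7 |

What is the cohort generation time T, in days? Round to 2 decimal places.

lx·mx: 0, 0, 2.7, 5.34, 4.1, 3.99, 0.35 → R0 = 16.48
x·lx·mx: 0, 0, 5.4, 16.02, 16.4, 19.95, 2.1 → Σ = 59.87
T = 59.87 / 16.48 = 3.632888… → 3.63

3.63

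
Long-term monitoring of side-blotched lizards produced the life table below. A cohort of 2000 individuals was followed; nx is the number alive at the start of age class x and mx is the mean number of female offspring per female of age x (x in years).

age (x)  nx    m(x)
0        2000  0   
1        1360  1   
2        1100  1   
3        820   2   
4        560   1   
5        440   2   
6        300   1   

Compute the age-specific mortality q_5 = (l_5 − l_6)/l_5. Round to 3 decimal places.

lx = nx/n0 = nx/2000: 1, 0.68, 0.55, 0.41, 0.28, 0.22, 0.15
q_5 = (l_5 − l_6) / l_5 = (0.22 − 0.15) / 0.22
     = 0.07 / 0.22 = 0.318182… → 0.318

0.318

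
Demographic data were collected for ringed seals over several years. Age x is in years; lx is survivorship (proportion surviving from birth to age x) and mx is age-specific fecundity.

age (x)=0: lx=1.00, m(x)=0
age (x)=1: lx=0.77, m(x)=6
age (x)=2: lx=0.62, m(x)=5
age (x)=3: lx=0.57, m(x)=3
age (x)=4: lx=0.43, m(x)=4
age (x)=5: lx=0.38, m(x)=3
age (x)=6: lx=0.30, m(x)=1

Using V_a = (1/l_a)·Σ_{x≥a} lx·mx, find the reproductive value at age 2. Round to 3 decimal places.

lx·mx for x ≥ 2: 3.1, 1.71, 1.72, 1.14, 0.3 → sum = 7.97
V_2 = 7.97 / l_2 = 7.97 / 0.62 = 12.854839… → 12.855

12.855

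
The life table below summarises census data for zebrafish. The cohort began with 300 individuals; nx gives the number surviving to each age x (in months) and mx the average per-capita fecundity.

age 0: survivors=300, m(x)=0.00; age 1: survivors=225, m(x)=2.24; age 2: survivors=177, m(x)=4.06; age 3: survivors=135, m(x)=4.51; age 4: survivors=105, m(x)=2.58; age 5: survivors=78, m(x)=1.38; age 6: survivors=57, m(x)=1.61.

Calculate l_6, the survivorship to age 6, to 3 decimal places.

0.190

l_6 = n_6/n_0 = 57/300 = 0.19 → 0.190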